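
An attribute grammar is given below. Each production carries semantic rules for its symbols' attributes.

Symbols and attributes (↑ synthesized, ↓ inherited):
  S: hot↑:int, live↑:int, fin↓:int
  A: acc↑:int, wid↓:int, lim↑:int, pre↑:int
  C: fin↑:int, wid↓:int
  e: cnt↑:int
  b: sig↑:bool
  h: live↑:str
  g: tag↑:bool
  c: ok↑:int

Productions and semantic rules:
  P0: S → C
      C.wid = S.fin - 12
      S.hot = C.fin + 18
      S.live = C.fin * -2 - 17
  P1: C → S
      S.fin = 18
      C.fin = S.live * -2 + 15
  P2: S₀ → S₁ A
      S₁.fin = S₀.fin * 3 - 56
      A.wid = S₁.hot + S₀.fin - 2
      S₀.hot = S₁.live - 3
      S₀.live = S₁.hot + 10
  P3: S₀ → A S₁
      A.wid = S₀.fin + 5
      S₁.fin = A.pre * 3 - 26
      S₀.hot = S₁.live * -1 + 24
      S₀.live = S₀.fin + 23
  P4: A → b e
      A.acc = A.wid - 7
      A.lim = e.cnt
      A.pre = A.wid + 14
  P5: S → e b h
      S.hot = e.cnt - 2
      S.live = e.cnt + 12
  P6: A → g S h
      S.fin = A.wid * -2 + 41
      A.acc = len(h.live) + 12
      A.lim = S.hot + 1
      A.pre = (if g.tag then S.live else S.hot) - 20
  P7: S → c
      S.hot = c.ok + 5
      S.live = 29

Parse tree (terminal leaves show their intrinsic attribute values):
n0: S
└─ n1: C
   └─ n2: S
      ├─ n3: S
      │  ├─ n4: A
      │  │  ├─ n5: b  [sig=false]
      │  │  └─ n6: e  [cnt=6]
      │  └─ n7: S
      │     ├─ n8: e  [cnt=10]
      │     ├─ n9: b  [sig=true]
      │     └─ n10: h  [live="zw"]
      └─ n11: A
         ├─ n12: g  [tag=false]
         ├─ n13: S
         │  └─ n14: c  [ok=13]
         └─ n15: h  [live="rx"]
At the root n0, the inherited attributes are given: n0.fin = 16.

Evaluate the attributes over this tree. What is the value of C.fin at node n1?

-9

1. n0.fin = 16  [given at root]
2. n1.wid = 4  [S.fin - 12]
3. n2.fin = 18  [18]
4. n3.fin = -2  [S₀.fin * 3 - 56]
5. n4.wid = 3  [S₀.fin + 5]
6. n5.sig = false  [terminal]
7. n6.cnt = 6  [terminal]
8. n4.acc = -4  [A.wid - 7]
9. n4.lim = 6  [e.cnt]
10. n4.pre = 17  [A.wid + 14]
11. n7.fin = 25  [A.pre * 3 - 26]
12. n8.cnt = 10  [terminal]
13. n9.sig = true  [terminal]
14. n10.live = "zw"  [terminal]
15. n7.hot = 8  [e.cnt - 2]
16. n7.live = 22  [e.cnt + 12]
17. n3.hot = 2  [S₁.live * -1 + 24]
18. n3.live = 21  [S₀.fin + 23]
19. n11.wid = 18  [S₁.hot + S₀.fin - 2]
20. n12.tag = false  [terminal]
21. n13.fin = 5  [A.wid * -2 + 41]
22. n14.ok = 13  [terminal]
23. n13.hot = 18  [c.ok + 5]
24. n13.live = 29  [29]
25. n15.live = "rx"  [terminal]
26. n11.acc = 14  [len(h.live) + 12]
27. n11.lim = 19  [S.hot + 1]
28. n11.pre = -2  [(if g.tag then S.live else S.hot) - 20]
29. n2.hot = 18  [S₁.live - 3]
30. n2.live = 12  [S₁.hot + 10]
31. n1.fin = -9  [S.live * -2 + 15]
32. n0.hot = 9  [C.fin + 18]
33. n0.live = 1  [C.fin * -2 - 17]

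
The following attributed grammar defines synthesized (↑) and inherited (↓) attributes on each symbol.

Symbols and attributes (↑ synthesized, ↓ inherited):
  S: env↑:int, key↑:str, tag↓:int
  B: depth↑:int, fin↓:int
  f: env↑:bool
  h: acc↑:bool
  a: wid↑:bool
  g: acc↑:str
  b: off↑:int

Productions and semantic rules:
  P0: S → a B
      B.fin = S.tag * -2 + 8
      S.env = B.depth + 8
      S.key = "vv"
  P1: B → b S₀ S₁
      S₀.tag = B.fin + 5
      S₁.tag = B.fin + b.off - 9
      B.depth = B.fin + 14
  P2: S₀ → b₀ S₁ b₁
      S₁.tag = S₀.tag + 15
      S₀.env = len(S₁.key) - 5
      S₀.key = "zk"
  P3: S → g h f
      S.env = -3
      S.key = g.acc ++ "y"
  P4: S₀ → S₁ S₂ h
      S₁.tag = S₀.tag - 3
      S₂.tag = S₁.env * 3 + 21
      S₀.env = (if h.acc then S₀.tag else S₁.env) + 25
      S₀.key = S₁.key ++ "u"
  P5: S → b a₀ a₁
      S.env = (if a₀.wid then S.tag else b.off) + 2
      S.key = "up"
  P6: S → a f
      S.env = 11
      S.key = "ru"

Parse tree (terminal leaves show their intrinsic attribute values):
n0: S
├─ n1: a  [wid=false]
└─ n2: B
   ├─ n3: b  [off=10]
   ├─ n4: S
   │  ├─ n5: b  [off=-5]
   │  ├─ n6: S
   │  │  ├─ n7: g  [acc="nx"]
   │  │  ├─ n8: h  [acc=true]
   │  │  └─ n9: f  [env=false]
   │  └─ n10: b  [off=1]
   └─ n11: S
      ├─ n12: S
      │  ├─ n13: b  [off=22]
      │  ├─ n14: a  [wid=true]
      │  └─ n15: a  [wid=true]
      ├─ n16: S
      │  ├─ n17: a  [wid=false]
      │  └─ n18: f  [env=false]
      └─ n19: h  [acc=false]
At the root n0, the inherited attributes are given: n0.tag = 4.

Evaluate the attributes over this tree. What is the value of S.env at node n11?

25

1. n0.tag = 4  [given at root]
2. n1.wid = false  [terminal]
3. n2.fin = 0  [S.tag * -2 + 8]
4. n3.off = 10  [terminal]
5. n4.tag = 5  [B.fin + 5]
6. n5.off = -5  [terminal]
7. n6.tag = 20  [S₀.tag + 15]
8. n7.acc = "nx"  [terminal]
9. n8.acc = true  [terminal]
10. n9.env = false  [terminal]
11. n6.env = -3  [-3]
12. n6.key = "nxy"  [g.acc ++ "y"]
13. n10.off = 1  [terminal]
14. n4.env = -2  [len(S₁.key) - 5]
15. n4.key = "zk"  ["zk"]
16. n11.tag = 1  [B.fin + b.off - 9]
17. n12.tag = -2  [S₀.tag - 3]
18. n13.off = 22  [terminal]
19. n14.wid = true  [terminal]
20. n15.wid = true  [terminal]
21. n12.env = 0  [(if a₀.wid then S.tag else b.off) + 2]
22. n12.key = "up"  ["up"]
23. n16.tag = 21  [S₁.env * 3 + 21]
24. n17.wid = false  [terminal]
25. n18.env = false  [terminal]
26. n16.env = 11  [11]
27. n16.key = "ru"  ["ru"]
28. n19.acc = false  [terminal]
29. n11.env = 25  [(if h.acc then S₀.tag else S₁.env) + 25]
30. n11.key = "upu"  [S₁.key ++ "u"]
31. n2.depth = 14  [B.fin + 14]
32. n0.env = 22  [B.depth + 8]
33. n0.key = "vv"  ["vv"]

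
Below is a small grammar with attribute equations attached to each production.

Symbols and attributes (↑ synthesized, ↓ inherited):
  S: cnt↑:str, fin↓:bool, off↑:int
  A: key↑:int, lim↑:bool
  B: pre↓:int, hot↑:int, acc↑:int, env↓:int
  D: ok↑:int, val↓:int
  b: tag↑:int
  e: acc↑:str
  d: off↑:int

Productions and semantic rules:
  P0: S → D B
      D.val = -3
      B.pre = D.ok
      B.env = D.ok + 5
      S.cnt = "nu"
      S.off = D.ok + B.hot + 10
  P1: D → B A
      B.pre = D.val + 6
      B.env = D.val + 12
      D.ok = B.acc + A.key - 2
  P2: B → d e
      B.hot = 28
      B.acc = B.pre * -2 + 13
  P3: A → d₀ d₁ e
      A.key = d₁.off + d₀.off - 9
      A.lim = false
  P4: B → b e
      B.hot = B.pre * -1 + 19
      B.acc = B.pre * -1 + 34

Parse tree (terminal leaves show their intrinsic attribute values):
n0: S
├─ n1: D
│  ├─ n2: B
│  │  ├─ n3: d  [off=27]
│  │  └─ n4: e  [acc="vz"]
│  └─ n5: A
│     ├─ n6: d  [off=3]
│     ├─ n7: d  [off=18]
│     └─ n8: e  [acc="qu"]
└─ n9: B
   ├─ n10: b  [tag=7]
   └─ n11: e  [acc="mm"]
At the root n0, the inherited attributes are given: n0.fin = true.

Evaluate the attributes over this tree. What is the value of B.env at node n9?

22

1. n0.fin = true  [given at root]
2. n1.val = -3  [-3]
3. n2.pre = 3  [D.val + 6]
4. n2.env = 9  [D.val + 12]
5. n3.off = 27  [terminal]
6. n4.acc = "vz"  [terminal]
7. n2.hot = 28  [28]
8. n2.acc = 7  [B.pre * -2 + 13]
9. n6.off = 3  [terminal]
10. n7.off = 18  [terminal]
11. n8.acc = "qu"  [terminal]
12. n5.key = 12  [d₁.off + d₀.off - 9]
13. n5.lim = false  [false]
14. n1.ok = 17  [B.acc + A.key - 2]
15. n9.pre = 17  [D.ok]
16. n9.env = 22  [D.ok + 5]
17. n10.tag = 7  [terminal]
18. n11.acc = "mm"  [terminal]
19. n9.hot = 2  [B.pre * -1 + 19]
20. n9.acc = 17  [B.pre * -1 + 34]
21. n0.cnt = "nu"  ["nu"]
22. n0.off = 29  [D.ok + B.hot + 10]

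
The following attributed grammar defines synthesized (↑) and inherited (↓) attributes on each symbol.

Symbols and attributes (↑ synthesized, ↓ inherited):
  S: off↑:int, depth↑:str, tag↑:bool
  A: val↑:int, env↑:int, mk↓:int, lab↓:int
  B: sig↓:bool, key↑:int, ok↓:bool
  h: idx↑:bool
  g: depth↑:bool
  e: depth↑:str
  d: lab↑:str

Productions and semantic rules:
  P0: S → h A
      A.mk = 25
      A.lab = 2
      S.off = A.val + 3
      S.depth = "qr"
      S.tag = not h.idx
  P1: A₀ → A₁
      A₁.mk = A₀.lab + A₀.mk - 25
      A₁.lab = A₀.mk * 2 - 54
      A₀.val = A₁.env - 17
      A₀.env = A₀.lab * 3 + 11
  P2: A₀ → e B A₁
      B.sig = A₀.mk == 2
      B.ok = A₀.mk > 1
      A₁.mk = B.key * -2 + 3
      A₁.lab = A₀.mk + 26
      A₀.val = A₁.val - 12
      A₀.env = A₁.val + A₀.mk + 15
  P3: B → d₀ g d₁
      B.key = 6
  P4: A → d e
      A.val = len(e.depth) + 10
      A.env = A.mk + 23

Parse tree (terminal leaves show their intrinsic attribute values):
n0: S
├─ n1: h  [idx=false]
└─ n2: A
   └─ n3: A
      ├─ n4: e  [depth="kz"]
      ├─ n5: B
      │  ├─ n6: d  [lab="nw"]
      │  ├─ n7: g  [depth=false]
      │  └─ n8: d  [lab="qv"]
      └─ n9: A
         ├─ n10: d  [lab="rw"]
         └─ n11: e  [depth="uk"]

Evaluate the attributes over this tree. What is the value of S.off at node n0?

1. n1.idx = false  [terminal]
2. n2.mk = 25  [25]
3. n2.lab = 2  [2]
4. n3.mk = 2  [A₀.lab + A₀.mk - 25]
5. n3.lab = -4  [A₀.mk * 2 - 54]
6. n4.depth = "kz"  [terminal]
7. n5.sig = true  [A₀.mk == 2]
8. n5.ok = true  [A₀.mk > 1]
9. n6.lab = "nw"  [terminal]
10. n7.depth = false  [terminal]
11. n8.lab = "qv"  [terminal]
12. n5.key = 6  [6]
13. n9.mk = -9  [B.key * -2 + 3]
14. n9.lab = 28  [A₀.mk + 26]
15. n10.lab = "rw"  [terminal]
16. n11.depth = "uk"  [terminal]
17. n9.val = 12  [len(e.depth) + 10]
18. n9.env = 14  [A.mk + 23]
19. n3.val = 0  [A₁.val - 12]
20. n3.env = 29  [A₁.val + A₀.mk + 15]
21. n2.val = 12  [A₁.env - 17]
22. n2.env = 17  [A₀.lab * 3 + 11]
23. n0.off = 15  [A.val + 3]
24. n0.depth = "qr"  ["qr"]
25. n0.tag = true  [not h.idx]

15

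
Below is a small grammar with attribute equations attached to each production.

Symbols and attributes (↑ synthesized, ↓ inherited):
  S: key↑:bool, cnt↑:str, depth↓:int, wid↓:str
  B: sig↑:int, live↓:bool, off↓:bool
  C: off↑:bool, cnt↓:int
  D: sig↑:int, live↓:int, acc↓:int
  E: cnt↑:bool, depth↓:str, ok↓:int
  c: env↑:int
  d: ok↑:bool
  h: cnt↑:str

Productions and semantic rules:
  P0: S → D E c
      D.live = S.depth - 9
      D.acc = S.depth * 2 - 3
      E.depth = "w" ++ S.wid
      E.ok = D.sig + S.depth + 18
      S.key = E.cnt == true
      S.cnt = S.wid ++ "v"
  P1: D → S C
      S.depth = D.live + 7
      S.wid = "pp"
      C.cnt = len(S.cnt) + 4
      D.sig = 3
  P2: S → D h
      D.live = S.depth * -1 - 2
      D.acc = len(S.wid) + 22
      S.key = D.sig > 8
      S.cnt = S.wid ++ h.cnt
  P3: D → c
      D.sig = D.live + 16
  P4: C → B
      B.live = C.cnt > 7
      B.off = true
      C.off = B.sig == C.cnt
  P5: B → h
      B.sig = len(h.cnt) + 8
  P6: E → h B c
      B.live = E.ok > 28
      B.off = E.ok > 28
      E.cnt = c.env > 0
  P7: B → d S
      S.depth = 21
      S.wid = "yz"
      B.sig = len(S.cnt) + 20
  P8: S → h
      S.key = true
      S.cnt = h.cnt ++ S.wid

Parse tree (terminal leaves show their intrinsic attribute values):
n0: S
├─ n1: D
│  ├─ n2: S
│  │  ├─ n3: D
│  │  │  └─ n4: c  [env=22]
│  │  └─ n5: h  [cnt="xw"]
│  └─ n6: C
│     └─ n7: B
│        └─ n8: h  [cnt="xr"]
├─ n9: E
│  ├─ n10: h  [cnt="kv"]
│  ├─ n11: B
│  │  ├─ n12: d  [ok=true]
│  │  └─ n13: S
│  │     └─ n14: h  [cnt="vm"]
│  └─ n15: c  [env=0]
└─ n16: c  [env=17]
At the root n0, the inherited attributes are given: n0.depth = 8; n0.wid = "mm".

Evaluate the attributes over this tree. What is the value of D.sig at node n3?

1. n0.depth = 8  [given at root]
2. n0.wid = "mm"  [given at root]
3. n1.live = -1  [S.depth - 9]
4. n1.acc = 13  [S.depth * 2 - 3]
5. n2.depth = 6  [D.live + 7]
6. n2.wid = "pp"  ["pp"]
7. n3.live = -8  [S.depth * -1 - 2]
8. n3.acc = 24  [len(S.wid) + 22]
9. n4.env = 22  [terminal]
10. n3.sig = 8  [D.live + 16]
11. n5.cnt = "xw"  [terminal]
12. n2.key = false  [D.sig > 8]
13. n2.cnt = "ppxw"  [S.wid ++ h.cnt]
14. n6.cnt = 8  [len(S.cnt) + 4]
15. n7.live = true  [C.cnt > 7]
16. n7.off = true  [true]
17. n8.cnt = "xr"  [terminal]
18. n7.sig = 10  [len(h.cnt) + 8]
19. n6.off = false  [B.sig == C.cnt]
20. n1.sig = 3  [3]
21. n9.depth = "wmm"  ["w" ++ S.wid]
22. n9.ok = 29  [D.sig + S.depth + 18]
23. n10.cnt = "kv"  [terminal]
24. n11.live = true  [E.ok > 28]
25. n11.off = true  [E.ok > 28]
26. n12.ok = true  [terminal]
27. n13.depth = 21  [21]
28. n13.wid = "yz"  ["yz"]
29. n14.cnt = "vm"  [terminal]
30. n13.key = true  [true]
31. n13.cnt = "vmyz"  [h.cnt ++ S.wid]
32. n11.sig = 24  [len(S.cnt) + 20]
33. n15.env = 0  [terminal]
34. n9.cnt = false  [c.env > 0]
35. n16.env = 17  [terminal]
36. n0.key = false  [E.cnt == true]
37. n0.cnt = "mmv"  [S.wid ++ "v"]

8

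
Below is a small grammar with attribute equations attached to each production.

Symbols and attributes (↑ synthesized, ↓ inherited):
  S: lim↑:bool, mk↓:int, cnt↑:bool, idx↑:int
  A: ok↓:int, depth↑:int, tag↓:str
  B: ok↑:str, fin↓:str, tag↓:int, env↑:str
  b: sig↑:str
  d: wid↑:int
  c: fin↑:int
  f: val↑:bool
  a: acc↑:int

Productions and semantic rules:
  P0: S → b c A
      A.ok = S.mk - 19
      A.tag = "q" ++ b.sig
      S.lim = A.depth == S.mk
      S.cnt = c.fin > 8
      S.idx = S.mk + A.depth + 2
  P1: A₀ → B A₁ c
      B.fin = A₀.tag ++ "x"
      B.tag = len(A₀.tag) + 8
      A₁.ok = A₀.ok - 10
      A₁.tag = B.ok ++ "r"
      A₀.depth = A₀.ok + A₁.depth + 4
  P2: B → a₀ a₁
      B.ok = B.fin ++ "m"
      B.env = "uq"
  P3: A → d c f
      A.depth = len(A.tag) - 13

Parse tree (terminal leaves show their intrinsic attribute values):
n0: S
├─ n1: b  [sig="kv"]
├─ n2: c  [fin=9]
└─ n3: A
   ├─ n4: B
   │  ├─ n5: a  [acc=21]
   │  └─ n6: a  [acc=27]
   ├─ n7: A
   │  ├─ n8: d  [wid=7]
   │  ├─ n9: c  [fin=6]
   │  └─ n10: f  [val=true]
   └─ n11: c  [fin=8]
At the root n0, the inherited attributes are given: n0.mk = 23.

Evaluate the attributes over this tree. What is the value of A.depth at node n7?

-7

1. n0.mk = 23  [given at root]
2. n1.sig = "kv"  [terminal]
3. n2.fin = 9  [terminal]
4. n3.ok = 4  [S.mk - 19]
5. n3.tag = "qkv"  ["q" ++ b.sig]
6. n4.fin = "qkvx"  [A₀.tag ++ "x"]
7. n4.tag = 11  [len(A₀.tag) + 8]
8. n5.acc = 21  [terminal]
9. n6.acc = 27  [terminal]
10. n4.ok = "qkvxm"  [B.fin ++ "m"]
11. n4.env = "uq"  ["uq"]
12. n7.ok = -6  [A₀.ok - 10]
13. n7.tag = "qkvxmr"  [B.ok ++ "r"]
14. n8.wid = 7  [terminal]
15. n9.fin = 6  [terminal]
16. n10.val = true  [terminal]
17. n7.depth = -7  [len(A.tag) - 13]
18. n11.fin = 8  [terminal]
19. n3.depth = 1  [A₀.ok + A₁.depth + 4]
20. n0.lim = false  [A.depth == S.mk]
21. n0.cnt = true  [c.fin > 8]
22. n0.idx = 26  [S.mk + A.depth + 2]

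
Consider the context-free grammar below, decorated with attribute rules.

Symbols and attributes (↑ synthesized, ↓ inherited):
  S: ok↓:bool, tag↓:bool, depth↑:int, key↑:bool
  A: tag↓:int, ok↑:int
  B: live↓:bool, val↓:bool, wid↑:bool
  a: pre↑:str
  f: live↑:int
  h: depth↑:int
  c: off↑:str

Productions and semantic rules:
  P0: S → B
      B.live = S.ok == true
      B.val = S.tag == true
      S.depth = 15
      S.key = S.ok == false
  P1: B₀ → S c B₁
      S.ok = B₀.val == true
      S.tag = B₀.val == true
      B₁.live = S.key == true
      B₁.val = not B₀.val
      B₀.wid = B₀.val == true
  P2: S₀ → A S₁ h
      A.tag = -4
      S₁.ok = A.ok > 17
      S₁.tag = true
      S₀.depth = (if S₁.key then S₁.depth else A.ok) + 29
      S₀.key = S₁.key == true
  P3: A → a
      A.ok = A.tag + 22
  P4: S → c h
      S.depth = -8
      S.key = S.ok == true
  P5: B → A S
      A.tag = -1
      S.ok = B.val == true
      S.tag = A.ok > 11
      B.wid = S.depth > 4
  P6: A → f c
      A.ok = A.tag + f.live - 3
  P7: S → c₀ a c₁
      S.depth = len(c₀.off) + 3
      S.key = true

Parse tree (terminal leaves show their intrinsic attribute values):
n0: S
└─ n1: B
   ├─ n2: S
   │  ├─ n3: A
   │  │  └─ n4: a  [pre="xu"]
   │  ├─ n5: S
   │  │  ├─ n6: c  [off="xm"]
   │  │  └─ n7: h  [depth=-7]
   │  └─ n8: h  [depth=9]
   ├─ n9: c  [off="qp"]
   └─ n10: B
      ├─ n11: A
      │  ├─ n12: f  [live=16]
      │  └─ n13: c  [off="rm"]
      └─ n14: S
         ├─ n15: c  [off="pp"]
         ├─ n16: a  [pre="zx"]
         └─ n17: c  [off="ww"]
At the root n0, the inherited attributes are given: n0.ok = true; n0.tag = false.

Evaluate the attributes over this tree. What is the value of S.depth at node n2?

1. n0.ok = true  [given at root]
2. n0.tag = false  [given at root]
3. n1.live = true  [S.ok == true]
4. n1.val = false  [S.tag == true]
5. n2.ok = false  [B₀.val == true]
6. n2.tag = false  [B₀.val == true]
7. n3.tag = -4  [-4]
8. n4.pre = "xu"  [terminal]
9. n3.ok = 18  [A.tag + 22]
10. n5.ok = true  [A.ok > 17]
11. n5.tag = true  [true]
12. n6.off = "xm"  [terminal]
13. n7.depth = -7  [terminal]
14. n5.depth = -8  [-8]
15. n5.key = true  [S.ok == true]
16. n8.depth = 9  [terminal]
17. n2.depth = 21  [(if S₁.key then S₁.depth else A.ok) + 29]
18. n2.key = true  [S₁.key == true]
19. n9.off = "qp"  [terminal]
20. n10.live = true  [S.key == true]
21. n10.val = true  [not B₀.val]
22. n11.tag = -1  [-1]
23. n12.live = 16  [terminal]
24. n13.off = "rm"  [terminal]
25. n11.ok = 12  [A.tag + f.live - 3]
26. n14.ok = true  [B.val == true]
27. n14.tag = true  [A.ok > 11]
28. n15.off = "pp"  [terminal]
29. n16.pre = "zx"  [terminal]
30. n17.off = "ww"  [terminal]
31. n14.depth = 5  [len(c₀.off) + 3]
32. n14.key = true  [true]
33. n10.wid = true  [S.depth > 4]
34. n1.wid = false  [B₀.val == true]
35. n0.depth = 15  [15]
36. n0.key = false  [S.ok == false]

21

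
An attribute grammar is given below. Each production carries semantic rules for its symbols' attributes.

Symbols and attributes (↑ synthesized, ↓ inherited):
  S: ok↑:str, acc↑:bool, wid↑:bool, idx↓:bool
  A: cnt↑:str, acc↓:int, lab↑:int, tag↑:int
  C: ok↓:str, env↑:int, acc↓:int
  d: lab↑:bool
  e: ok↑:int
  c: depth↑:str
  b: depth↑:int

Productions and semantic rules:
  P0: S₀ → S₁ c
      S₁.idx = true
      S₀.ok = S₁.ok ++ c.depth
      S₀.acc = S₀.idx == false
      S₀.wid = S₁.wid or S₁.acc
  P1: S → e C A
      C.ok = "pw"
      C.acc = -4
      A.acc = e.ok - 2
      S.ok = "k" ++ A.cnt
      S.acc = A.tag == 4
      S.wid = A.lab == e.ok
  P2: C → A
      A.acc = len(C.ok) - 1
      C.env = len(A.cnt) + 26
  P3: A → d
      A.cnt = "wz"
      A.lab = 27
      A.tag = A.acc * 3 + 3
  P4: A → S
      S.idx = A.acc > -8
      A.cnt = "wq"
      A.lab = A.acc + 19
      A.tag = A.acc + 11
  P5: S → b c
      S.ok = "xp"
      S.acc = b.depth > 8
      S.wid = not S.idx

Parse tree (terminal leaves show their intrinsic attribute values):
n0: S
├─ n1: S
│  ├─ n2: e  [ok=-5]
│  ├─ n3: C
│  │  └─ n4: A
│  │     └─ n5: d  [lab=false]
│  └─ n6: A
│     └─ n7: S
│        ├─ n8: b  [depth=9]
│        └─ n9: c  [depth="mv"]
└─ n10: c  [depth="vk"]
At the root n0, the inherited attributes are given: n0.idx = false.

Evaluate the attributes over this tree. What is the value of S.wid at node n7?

1. n0.idx = false  [given at root]
2. n1.idx = true  [true]
3. n2.ok = -5  [terminal]
4. n3.ok = "pw"  ["pw"]
5. n3.acc = -4  [-4]
6. n4.acc = 1  [len(C.ok) - 1]
7. n5.lab = false  [terminal]
8. n4.cnt = "wz"  ["wz"]
9. n4.lab = 27  [27]
10. n4.tag = 6  [A.acc * 3 + 3]
11. n3.env = 28  [len(A.cnt) + 26]
12. n6.acc = -7  [e.ok - 2]
13. n7.idx = true  [A.acc > -8]
14. n8.depth = 9  [terminal]
15. n9.depth = "mv"  [terminal]
16. n7.ok = "xp"  ["xp"]
17. n7.acc = true  [b.depth > 8]
18. n7.wid = false  [not S.idx]
19. n6.cnt = "wq"  ["wq"]
20. n6.lab = 12  [A.acc + 19]
21. n6.tag = 4  [A.acc + 11]
22. n1.ok = "kwq"  ["k" ++ A.cnt]
23. n1.acc = true  [A.tag == 4]
24. n1.wid = false  [A.lab == e.ok]
25. n10.depth = "vk"  [terminal]
26. n0.ok = "kwqvk"  [S₁.ok ++ c.depth]
27. n0.acc = true  [S₀.idx == false]
28. n0.wid = true  [S₁.wid or S₁.acc]

false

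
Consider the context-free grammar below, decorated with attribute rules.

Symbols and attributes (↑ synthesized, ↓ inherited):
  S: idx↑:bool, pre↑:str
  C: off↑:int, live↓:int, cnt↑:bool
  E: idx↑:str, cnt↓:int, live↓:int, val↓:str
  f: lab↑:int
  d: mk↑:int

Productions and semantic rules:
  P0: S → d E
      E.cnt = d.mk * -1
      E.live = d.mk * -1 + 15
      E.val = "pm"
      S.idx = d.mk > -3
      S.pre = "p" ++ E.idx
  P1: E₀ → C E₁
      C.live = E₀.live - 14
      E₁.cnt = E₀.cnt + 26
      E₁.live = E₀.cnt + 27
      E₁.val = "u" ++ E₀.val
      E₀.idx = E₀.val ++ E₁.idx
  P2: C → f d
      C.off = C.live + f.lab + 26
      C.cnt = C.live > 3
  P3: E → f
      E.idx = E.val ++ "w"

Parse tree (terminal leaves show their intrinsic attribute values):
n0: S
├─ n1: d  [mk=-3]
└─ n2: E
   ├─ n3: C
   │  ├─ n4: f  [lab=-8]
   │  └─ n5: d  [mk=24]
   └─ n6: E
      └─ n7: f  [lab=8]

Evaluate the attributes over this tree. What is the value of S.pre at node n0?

1. n1.mk = -3  [terminal]
2. n2.cnt = 3  [d.mk * -1]
3. n2.live = 18  [d.mk * -1 + 15]
4. n2.val = "pm"  ["pm"]
5. n3.live = 4  [E₀.live - 14]
6. n4.lab = -8  [terminal]
7. n5.mk = 24  [terminal]
8. n3.off = 22  [C.live + f.lab + 26]
9. n3.cnt = true  [C.live > 3]
10. n6.cnt = 29  [E₀.cnt + 26]
11. n6.live = 30  [E₀.cnt + 27]
12. n6.val = "upm"  ["u" ++ E₀.val]
13. n7.lab = 8  [terminal]
14. n6.idx = "upmw"  [E.val ++ "w"]
15. n2.idx = "pmupmw"  [E₀.val ++ E₁.idx]
16. n0.idx = false  [d.mk > -3]
17. n0.pre = "ppmupmw"  ["p" ++ E.idx]

"ppmupmw"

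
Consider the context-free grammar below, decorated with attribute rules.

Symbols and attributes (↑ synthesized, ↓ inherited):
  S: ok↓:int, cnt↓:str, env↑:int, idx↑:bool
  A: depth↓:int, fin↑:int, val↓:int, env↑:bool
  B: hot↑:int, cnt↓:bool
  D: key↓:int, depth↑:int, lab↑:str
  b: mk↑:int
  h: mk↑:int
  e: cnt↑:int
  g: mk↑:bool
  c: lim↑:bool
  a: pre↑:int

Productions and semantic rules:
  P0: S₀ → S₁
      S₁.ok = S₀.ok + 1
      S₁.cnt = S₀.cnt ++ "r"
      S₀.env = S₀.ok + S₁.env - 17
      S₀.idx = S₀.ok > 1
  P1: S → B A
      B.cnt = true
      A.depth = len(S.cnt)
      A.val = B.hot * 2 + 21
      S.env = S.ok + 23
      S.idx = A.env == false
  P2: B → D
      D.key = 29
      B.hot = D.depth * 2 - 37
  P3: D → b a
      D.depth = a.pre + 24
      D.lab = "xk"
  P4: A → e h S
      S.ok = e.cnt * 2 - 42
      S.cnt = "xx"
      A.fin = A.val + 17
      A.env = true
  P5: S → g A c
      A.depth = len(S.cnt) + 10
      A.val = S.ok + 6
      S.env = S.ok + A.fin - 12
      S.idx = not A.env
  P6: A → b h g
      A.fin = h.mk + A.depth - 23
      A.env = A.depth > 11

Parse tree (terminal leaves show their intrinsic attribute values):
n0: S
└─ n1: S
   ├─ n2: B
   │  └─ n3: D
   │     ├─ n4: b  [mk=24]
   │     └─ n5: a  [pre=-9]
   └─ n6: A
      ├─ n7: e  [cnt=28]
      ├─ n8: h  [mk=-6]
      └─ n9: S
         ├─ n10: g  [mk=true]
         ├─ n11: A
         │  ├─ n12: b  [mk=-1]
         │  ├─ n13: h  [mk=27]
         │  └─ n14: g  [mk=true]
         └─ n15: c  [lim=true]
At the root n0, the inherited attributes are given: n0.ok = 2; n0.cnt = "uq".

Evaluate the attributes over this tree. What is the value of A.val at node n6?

7

1. n0.ok = 2  [given at root]
2. n0.cnt = "uq"  [given at root]
3. n1.ok = 3  [S₀.ok + 1]
4. n1.cnt = "uqr"  [S₀.cnt ++ "r"]
5. n2.cnt = true  [true]
6. n3.key = 29  [29]
7. n4.mk = 24  [terminal]
8. n5.pre = -9  [terminal]
9. n3.depth = 15  [a.pre + 24]
10. n3.lab = "xk"  ["xk"]
11. n2.hot = -7  [D.depth * 2 - 37]
12. n6.depth = 3  [len(S.cnt)]
13. n6.val = 7  [B.hot * 2 + 21]
14. n7.cnt = 28  [terminal]
15. n8.mk = -6  [terminal]
16. n9.ok = 14  [e.cnt * 2 - 42]
17. n9.cnt = "xx"  ["xx"]
18. n10.mk = true  [terminal]
19. n11.depth = 12  [len(S.cnt) + 10]
20. n11.val = 20  [S.ok + 6]
21. n12.mk = -1  [terminal]
22. n13.mk = 27  [terminal]
23. n14.mk = true  [terminal]
24. n11.fin = 16  [h.mk + A.depth - 23]
25. n11.env = true  [A.depth > 11]
26. n15.lim = true  [terminal]
27. n9.env = 18  [S.ok + A.fin - 12]
28. n9.idx = false  [not A.env]
29. n6.fin = 24  [A.val + 17]
30. n6.env = true  [true]
31. n1.env = 26  [S.ok + 23]
32. n1.idx = false  [A.env == false]
33. n0.env = 11  [S₀.ok + S₁.env - 17]
34. n0.idx = true  [S₀.ok > 1]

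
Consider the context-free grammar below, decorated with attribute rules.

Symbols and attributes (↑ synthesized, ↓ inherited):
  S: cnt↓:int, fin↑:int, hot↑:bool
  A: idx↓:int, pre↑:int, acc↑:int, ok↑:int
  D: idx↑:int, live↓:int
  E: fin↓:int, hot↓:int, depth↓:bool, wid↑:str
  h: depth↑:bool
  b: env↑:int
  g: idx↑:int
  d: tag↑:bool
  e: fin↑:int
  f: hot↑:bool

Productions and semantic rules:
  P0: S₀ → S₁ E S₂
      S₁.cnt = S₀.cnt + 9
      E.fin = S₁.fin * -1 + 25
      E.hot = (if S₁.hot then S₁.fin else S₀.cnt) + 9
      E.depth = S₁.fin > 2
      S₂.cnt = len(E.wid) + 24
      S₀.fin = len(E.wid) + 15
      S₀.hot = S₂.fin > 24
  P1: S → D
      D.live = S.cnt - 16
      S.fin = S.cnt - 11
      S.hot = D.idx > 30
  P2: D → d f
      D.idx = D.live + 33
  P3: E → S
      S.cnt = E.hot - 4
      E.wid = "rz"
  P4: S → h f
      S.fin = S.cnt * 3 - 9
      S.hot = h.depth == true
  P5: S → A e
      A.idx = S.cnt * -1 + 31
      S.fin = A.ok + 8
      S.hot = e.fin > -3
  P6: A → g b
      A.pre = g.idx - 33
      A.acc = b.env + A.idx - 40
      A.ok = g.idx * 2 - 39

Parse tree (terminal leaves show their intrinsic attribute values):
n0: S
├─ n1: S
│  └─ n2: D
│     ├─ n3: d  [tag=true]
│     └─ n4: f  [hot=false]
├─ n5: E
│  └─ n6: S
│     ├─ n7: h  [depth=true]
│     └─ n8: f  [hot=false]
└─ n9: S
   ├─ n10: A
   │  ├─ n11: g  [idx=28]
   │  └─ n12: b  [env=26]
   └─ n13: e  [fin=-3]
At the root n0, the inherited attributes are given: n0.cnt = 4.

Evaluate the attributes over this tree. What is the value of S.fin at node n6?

1. n0.cnt = 4  [given at root]
2. n1.cnt = 13  [S₀.cnt + 9]
3. n2.live = -3  [S.cnt - 16]
4. n3.tag = true  [terminal]
5. n4.hot = false  [terminal]
6. n2.idx = 30  [D.live + 33]
7. n1.fin = 2  [S.cnt - 11]
8. n1.hot = false  [D.idx > 30]
9. n5.fin = 23  [S₁.fin * -1 + 25]
10. n5.hot = 13  [(if S₁.hot then S₁.fin else S₀.cnt) + 9]
11. n5.depth = false  [S₁.fin > 2]
12. n6.cnt = 9  [E.hot - 4]
13. n7.depth = true  [terminal]
14. n8.hot = false  [terminal]
15. n6.fin = 18  [S.cnt * 3 - 9]
16. n6.hot = true  [h.depth == true]
17. n5.wid = "rz"  ["rz"]
18. n9.cnt = 26  [len(E.wid) + 24]
19. n10.idx = 5  [S.cnt * -1 + 31]
20. n11.idx = 28  [terminal]
21. n12.env = 26  [terminal]
22. n10.pre = -5  [g.idx - 33]
23. n10.acc = -9  [b.env + A.idx - 40]
24. n10.ok = 17  [g.idx * 2 - 39]
25. n13.fin = -3  [terminal]
26. n9.fin = 25  [A.ok + 8]
27. n9.hot = false  [e.fin > -3]
28. n0.fin = 17  [len(E.wid) + 15]
29. n0.hot = true  [S₂.fin > 24]

18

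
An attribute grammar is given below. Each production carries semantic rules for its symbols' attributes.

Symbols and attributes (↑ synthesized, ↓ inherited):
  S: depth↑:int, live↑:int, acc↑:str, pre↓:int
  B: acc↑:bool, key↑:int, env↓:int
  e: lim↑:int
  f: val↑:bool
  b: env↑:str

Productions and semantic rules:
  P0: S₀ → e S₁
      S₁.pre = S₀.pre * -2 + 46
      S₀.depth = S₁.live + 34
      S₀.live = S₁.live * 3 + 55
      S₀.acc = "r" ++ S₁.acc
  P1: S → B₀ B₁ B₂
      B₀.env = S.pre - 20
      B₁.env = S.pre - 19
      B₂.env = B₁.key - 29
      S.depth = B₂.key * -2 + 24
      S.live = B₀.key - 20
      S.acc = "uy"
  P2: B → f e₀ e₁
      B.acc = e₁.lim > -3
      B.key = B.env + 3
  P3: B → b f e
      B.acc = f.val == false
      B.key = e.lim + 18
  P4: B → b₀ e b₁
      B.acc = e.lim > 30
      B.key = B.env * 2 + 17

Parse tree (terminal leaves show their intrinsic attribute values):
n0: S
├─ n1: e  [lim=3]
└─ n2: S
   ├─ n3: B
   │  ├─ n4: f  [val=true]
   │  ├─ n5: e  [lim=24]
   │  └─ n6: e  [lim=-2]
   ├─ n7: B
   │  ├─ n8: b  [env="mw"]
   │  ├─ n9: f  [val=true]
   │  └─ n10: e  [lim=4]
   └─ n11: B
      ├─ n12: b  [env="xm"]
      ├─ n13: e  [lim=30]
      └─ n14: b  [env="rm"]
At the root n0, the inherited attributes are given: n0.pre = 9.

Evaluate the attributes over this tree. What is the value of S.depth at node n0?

25

1. n0.pre = 9  [given at root]
2. n1.lim = 3  [terminal]
3. n2.pre = 28  [S₀.pre * -2 + 46]
4. n3.env = 8  [S.pre - 20]
5. n4.val = true  [terminal]
6. n5.lim = 24  [terminal]
7. n6.lim = -2  [terminal]
8. n3.acc = true  [e₁.lim > -3]
9. n3.key = 11  [B.env + 3]
10. n7.env = 9  [S.pre - 19]
11. n8.env = "mw"  [terminal]
12. n9.val = true  [terminal]
13. n10.lim = 4  [terminal]
14. n7.acc = false  [f.val == false]
15. n7.key = 22  [e.lim + 18]
16. n11.env = -7  [B₁.key - 29]
17. n12.env = "xm"  [terminal]
18. n13.lim = 30  [terminal]
19. n14.env = "rm"  [terminal]
20. n11.acc = false  [e.lim > 30]
21. n11.key = 3  [B.env * 2 + 17]
22. n2.depth = 18  [B₂.key * -2 + 24]
23. n2.live = -9  [B₀.key - 20]
24. n2.acc = "uy"  ["uy"]
25. n0.depth = 25  [S₁.live + 34]
26. n0.live = 28  [S₁.live * 3 + 55]
27. n0.acc = "ruy"  ["r" ++ S₁.acc]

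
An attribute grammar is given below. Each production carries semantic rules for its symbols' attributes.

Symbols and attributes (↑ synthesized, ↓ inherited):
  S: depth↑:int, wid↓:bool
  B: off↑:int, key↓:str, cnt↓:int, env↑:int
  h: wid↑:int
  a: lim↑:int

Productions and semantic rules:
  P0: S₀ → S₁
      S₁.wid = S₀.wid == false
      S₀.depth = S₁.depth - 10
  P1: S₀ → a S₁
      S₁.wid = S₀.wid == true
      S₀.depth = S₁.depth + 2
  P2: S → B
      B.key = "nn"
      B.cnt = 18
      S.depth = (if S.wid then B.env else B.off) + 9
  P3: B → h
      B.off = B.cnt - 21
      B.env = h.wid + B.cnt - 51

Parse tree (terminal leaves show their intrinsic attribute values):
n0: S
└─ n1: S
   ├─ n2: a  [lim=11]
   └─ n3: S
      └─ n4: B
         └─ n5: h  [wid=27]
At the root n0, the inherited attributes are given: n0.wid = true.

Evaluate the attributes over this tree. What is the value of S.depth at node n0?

1. n0.wid = true  [given at root]
2. n1.wid = false  [S₀.wid == false]
3. n2.lim = 11  [terminal]
4. n3.wid = false  [S₀.wid == true]
5. n4.key = "nn"  ["nn"]
6. n4.cnt = 18  [18]
7. n5.wid = 27  [terminal]
8. n4.off = -3  [B.cnt - 21]
9. n4.env = -6  [h.wid + B.cnt - 51]
10. n3.depth = 6  [(if S.wid then B.env else B.off) + 9]
11. n1.depth = 8  [S₁.depth + 2]
12. n0.depth = -2  [S₁.depth - 10]

-2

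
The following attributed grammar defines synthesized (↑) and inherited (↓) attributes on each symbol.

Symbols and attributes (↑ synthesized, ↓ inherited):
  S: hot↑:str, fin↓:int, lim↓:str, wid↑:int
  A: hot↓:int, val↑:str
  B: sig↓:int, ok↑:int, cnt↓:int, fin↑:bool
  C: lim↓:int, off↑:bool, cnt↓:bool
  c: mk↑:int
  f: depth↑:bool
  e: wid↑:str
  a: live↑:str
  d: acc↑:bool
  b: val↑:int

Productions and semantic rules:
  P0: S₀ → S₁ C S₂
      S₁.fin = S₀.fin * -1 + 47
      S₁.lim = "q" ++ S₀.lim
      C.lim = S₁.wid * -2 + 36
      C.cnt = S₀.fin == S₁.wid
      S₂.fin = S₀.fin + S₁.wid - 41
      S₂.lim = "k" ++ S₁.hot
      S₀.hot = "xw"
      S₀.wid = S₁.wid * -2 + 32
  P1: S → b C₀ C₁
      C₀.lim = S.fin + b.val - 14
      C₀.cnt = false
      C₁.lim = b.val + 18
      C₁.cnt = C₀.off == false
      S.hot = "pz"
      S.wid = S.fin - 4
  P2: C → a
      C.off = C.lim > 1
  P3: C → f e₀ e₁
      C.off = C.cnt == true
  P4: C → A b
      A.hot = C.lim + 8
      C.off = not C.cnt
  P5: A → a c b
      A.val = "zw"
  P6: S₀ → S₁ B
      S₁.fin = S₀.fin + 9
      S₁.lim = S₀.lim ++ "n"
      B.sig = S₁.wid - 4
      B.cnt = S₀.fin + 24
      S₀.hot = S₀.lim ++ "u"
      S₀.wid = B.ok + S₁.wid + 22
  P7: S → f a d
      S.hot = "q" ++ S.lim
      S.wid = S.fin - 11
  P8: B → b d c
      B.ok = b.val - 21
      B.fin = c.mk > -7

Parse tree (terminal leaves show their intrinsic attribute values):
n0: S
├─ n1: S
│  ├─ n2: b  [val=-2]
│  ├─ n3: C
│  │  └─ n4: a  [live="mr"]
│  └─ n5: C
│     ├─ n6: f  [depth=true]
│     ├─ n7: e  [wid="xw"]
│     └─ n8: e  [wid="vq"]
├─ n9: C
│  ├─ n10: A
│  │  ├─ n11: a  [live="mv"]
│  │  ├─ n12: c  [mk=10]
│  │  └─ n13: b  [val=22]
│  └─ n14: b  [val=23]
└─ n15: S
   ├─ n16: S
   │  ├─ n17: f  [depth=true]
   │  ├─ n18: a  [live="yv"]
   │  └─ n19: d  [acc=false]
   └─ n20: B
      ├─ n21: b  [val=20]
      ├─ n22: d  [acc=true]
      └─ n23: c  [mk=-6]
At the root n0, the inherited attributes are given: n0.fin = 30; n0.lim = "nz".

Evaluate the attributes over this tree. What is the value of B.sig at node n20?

-4

1. n0.fin = 30  [given at root]
2. n0.lim = "nz"  [given at root]
3. n1.fin = 17  [S₀.fin * -1 + 47]
4. n1.lim = "qnz"  ["q" ++ S₀.lim]
5. n2.val = -2  [terminal]
6. n3.lim = 1  [S.fin + b.val - 14]
7. n3.cnt = false  [false]
8. n4.live = "mr"  [terminal]
9. n3.off = false  [C.lim > 1]
10. n5.lim = 16  [b.val + 18]
11. n5.cnt = true  [C₀.off == false]
12. n6.depth = true  [terminal]
13. n7.wid = "xw"  [terminal]
14. n8.wid = "vq"  [terminal]
15. n5.off = true  [C.cnt == true]
16. n1.hot = "pz"  ["pz"]
17. n1.wid = 13  [S.fin - 4]
18. n9.lim = 10  [S₁.wid * -2 + 36]
19. n9.cnt = false  [S₀.fin == S₁.wid]
20. n10.hot = 18  [C.lim + 8]
21. n11.live = "mv"  [terminal]
22. n12.mk = 10  [terminal]
23. n13.val = 22  [terminal]
24. n10.val = "zw"  ["zw"]
25. n14.val = 23  [terminal]
26. n9.off = true  [not C.cnt]
27. n15.fin = 2  [S₀.fin + S₁.wid - 41]
28. n15.lim = "kpz"  ["k" ++ S₁.hot]
29. n16.fin = 11  [S₀.fin + 9]
30. n16.lim = "kpzn"  [S₀.lim ++ "n"]
31. n17.depth = true  [terminal]
32. n18.live = "yv"  [terminal]
33. n19.acc = false  [terminal]
34. n16.hot = "qkpzn"  ["q" ++ S.lim]
35. n16.wid = 0  [S.fin - 11]
36. n20.sig = -4  [S₁.wid - 4]
37. n20.cnt = 26  [S₀.fin + 24]
38. n21.val = 20  [terminal]
39. n22.acc = true  [terminal]
40. n23.mk = -6  [terminal]
41. n20.ok = -1  [b.val - 21]
42. n20.fin = true  [c.mk > -7]
43. n15.hot = "kpzu"  [S₀.lim ++ "u"]
44. n15.wid = 21  [B.ok + S₁.wid + 22]
45. n0.hot = "xw"  ["xw"]
46. n0.wid = 6  [S₁.wid * -2 + 32]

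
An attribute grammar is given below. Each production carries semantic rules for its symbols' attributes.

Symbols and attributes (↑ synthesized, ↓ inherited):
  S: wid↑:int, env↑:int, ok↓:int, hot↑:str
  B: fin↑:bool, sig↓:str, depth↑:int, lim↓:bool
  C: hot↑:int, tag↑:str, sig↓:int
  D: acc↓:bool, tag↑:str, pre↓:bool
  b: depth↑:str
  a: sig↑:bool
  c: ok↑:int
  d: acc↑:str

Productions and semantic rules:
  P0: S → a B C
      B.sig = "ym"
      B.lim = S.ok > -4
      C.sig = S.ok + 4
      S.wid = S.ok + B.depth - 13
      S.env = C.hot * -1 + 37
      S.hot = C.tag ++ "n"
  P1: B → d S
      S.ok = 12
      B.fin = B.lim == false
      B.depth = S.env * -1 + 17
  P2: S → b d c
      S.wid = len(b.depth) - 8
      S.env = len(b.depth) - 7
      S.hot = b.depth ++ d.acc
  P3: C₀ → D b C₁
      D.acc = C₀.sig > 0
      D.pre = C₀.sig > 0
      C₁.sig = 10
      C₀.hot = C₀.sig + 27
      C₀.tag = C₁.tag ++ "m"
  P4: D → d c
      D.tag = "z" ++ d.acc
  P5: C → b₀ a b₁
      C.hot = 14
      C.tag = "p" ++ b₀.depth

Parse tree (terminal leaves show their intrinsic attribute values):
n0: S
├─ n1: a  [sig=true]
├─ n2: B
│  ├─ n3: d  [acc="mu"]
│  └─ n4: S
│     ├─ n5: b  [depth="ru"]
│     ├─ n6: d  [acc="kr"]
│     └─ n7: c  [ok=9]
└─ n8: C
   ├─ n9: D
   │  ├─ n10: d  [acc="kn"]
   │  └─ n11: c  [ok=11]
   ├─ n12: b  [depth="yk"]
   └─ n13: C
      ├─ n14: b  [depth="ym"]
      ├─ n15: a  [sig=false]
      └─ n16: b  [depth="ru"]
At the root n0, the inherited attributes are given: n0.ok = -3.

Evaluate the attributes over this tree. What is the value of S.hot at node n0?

1. n0.ok = -3  [given at root]
2. n1.sig = true  [terminal]
3. n2.sig = "ym"  ["ym"]
4. n2.lim = true  [S.ok > -4]
5. n3.acc = "mu"  [terminal]
6. n4.ok = 12  [12]
7. n5.depth = "ru"  [terminal]
8. n6.acc = "kr"  [terminal]
9. n7.ok = 9  [terminal]
10. n4.wid = -6  [len(b.depth) - 8]
11. n4.env = -5  [len(b.depth) - 7]
12. n4.hot = "rukr"  [b.depth ++ d.acc]
13. n2.fin = false  [B.lim == false]
14. n2.depth = 22  [S.env * -1 + 17]
15. n8.sig = 1  [S.ok + 4]
16. n9.acc = true  [C₀.sig > 0]
17. n9.pre = true  [C₀.sig > 0]
18. n10.acc = "kn"  [terminal]
19. n11.ok = 11  [terminal]
20. n9.tag = "zkn"  ["z" ++ d.acc]
21. n12.depth = "yk"  [terminal]
22. n13.sig = 10  [10]
23. n14.depth = "ym"  [terminal]
24. n15.sig = false  [terminal]
25. n16.depth = "ru"  [terminal]
26. n13.hot = 14  [14]
27. n13.tag = "pym"  ["p" ++ b₀.depth]
28. n8.hot = 28  [C₀.sig + 27]
29. n8.tag = "pymm"  [C₁.tag ++ "m"]
30. n0.wid = 6  [S.ok + B.depth - 13]
31. n0.env = 9  [C.hot * -1 + 37]
32. n0.hot = "pymmn"  [C.tag ++ "n"]

"pymmn"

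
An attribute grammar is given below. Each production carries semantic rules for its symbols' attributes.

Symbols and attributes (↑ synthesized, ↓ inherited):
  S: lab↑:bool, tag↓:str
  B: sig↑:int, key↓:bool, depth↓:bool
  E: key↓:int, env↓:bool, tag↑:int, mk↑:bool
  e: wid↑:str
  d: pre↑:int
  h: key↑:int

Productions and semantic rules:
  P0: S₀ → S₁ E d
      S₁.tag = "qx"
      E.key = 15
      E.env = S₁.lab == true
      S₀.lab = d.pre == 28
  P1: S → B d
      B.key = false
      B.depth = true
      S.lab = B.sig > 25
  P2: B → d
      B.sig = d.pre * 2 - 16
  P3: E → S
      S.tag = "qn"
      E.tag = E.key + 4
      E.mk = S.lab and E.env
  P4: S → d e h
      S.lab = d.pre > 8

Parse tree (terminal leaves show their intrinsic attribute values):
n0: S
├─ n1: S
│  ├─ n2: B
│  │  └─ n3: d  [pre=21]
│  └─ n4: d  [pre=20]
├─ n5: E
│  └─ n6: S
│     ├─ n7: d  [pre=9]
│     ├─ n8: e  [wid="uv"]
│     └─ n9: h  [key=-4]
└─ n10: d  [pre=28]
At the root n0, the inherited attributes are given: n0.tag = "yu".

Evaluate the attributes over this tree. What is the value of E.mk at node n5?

1. n0.tag = "yu"  [given at root]
2. n1.tag = "qx"  ["qx"]
3. n2.key = false  [false]
4. n2.depth = true  [true]
5. n3.pre = 21  [terminal]
6. n2.sig = 26  [d.pre * 2 - 16]
7. n4.pre = 20  [terminal]
8. n1.lab = true  [B.sig > 25]
9. n5.key = 15  [15]
10. n5.env = true  [S₁.lab == true]
11. n6.tag = "qn"  ["qn"]
12. n7.pre = 9  [terminal]
13. n8.wid = "uv"  [terminal]
14. n9.key = -4  [terminal]
15. n6.lab = true  [d.pre > 8]
16. n5.tag = 19  [E.key + 4]
17. n5.mk = true  [S.lab and E.env]
18. n10.pre = 28  [terminal]
19. n0.lab = true  [d.pre == 28]

true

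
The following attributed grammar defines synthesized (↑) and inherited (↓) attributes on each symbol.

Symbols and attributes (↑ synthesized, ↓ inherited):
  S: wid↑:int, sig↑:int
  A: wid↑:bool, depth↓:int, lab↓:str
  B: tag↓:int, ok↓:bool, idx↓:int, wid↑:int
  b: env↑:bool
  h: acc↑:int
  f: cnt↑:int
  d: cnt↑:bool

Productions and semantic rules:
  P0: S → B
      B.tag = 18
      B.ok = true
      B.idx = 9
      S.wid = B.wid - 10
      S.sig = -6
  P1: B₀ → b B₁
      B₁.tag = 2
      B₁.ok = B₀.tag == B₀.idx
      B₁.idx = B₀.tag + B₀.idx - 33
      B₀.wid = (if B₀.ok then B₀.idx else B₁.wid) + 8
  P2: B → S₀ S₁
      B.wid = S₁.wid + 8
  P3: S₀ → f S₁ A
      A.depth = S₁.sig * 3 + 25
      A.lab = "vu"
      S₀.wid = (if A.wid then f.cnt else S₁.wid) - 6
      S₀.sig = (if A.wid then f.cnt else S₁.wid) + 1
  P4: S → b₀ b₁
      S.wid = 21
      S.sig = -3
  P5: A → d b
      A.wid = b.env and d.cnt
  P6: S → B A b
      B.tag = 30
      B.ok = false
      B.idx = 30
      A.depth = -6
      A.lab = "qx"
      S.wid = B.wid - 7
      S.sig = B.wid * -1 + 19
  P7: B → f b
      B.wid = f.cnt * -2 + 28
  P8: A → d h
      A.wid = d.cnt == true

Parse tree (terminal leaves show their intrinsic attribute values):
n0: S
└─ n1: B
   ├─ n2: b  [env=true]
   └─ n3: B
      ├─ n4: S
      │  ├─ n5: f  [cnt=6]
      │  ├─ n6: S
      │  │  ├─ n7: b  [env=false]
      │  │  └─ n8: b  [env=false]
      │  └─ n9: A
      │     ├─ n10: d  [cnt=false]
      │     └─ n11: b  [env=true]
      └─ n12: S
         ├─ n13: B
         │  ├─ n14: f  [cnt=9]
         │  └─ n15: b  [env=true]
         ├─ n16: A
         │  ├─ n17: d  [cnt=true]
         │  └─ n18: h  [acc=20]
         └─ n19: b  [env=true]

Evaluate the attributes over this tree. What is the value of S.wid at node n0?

7

1. n1.tag = 18  [18]
2. n1.ok = true  [true]
3. n1.idx = 9  [9]
4. n2.env = true  [terminal]
5. n3.tag = 2  [2]
6. n3.ok = false  [B₀.tag == B₀.idx]
7. n3.idx = -6  [B₀.tag + B₀.idx - 33]
8. n5.cnt = 6  [terminal]
9. n7.env = false  [terminal]
10. n8.env = false  [terminal]
11. n6.wid = 21  [21]
12. n6.sig = -3  [-3]
13. n9.depth = 16  [S₁.sig * 3 + 25]
14. n9.lab = "vu"  ["vu"]
15. n10.cnt = false  [terminal]
16. n11.env = true  [terminal]
17. n9.wid = false  [b.env and d.cnt]
18. n4.wid = 15  [(if A.wid then f.cnt else S₁.wid) - 6]
19. n4.sig = 22  [(if A.wid then f.cnt else S₁.wid) + 1]
20. n13.tag = 30  [30]
21. n13.ok = false  [false]
22. n13.idx = 30  [30]
23. n14.cnt = 9  [terminal]
24. n15.env = true  [terminal]
25. n13.wid = 10  [f.cnt * -2 + 28]
26. n16.depth = -6  [-6]
27. n16.lab = "qx"  ["qx"]
28. n17.cnt = true  [terminal]
29. n18.acc = 20  [terminal]
30. n16.wid = true  [d.cnt == true]
31. n19.env = true  [terminal]
32. n12.wid = 3  [B.wid - 7]
33. n12.sig = 9  [B.wid * -1 + 19]
34. n3.wid = 11  [S₁.wid + 8]
35. n1.wid = 17  [(if B₀.ok then B₀.idx else B₁.wid) + 8]
36. n0.wid = 7  [B.wid - 10]
37. n0.sig = -6  [-6]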